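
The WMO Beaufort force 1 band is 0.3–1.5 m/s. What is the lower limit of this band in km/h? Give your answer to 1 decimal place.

0.3–1.5 m/s × 3.6 = 1.1–5.4 km/h.

1.1 km/h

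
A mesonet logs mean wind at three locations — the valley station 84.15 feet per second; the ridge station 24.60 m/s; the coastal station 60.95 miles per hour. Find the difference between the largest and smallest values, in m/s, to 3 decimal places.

the valley station: 84.15 ft/s = 25.64892 m/s.
the coastal station: 60.95 mph = 27.24709 m/s.
Spread: 27.24709 − 24.60000 = 2.647 m/s.

2.647 m/s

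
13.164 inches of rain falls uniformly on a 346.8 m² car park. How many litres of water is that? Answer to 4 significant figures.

116000 litres

Depth: 13.164 in × 25.4 = 334.3656 mm.
1 mm over 1 m² is 1 L, so volume = 334.3656 × 346.8 = 115957.99 L ≈ 116000 L.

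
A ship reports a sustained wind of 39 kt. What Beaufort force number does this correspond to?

39 kt lies in the Beaufort 8 band (gale, 34–40 kt).

Beaufort force 8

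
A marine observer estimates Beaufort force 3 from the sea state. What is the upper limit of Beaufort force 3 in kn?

10 kt

Beaufort 3 (gentle breeze) spans 7–10 knots.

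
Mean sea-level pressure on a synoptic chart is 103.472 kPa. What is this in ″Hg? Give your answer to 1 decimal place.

30.6 inHg

1 kPa = 0.2953 inHg, so 103.472 × 0.2953 = 30.6 inHg.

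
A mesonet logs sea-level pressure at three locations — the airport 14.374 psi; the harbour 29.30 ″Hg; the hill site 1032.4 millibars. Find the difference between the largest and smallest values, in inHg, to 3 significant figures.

1.22 inHg

the airport: 14.374 psi = 29.2658 inHg.
the hill site: 1032.4 mb = 30.4868 inHg.
Spread: 30.4868 − 29.2658 = 1.22 inHg.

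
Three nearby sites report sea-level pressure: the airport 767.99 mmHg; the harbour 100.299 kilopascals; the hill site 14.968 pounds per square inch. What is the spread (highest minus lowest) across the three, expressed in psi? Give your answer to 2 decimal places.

0.42 psi

the airport: 767.99 mmHg = 14.8505 psi.
the harbour: 100.299 kPa = 14.5471 psi.
Spread: 14.9680 − 14.5471 = 0.42 psi.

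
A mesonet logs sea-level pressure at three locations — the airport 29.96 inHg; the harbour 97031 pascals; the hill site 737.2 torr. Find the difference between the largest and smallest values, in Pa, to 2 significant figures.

the airport: 29.96 inHg = 101456.21 Pa.
the hill site: 737.2 mmHg = 98285.26 Pa.
Spread: 101456.21 − 97031.00 = 4400 Pa.

4400 Pa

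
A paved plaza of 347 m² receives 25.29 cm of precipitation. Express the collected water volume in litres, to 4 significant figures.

Depth: 25.29 cm × 10 = 252.9 mm.
1 mm over 1 m² is 1 L, so volume = 252.9 × 347 = 87756.3 L ≈ 87760 L.

87760 litres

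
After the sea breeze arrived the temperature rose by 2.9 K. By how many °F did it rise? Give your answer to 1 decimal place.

5.2 °F

Converting a difference, only the 9/5 scale factor applies: Δ°F = 2.9 × 1.8 = 5.2 °F.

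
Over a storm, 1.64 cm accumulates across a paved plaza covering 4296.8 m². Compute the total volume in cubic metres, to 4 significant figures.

Depth: 1.64 cm × 10 = 16.4 mm.
1 mm over 1 m² is 1 L, so volume = 16.4 × 4296.8 = 70467.52 L = 70.47 m³.

70.47 cubic metres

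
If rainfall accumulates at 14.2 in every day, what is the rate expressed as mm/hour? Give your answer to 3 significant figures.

15.0 mm/hour

14.2 in/day × 25.4 mm/in × 0.0416667 day/hour = 15.0 mm/hour.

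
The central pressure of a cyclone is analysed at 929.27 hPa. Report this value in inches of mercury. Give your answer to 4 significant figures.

1 hPa = 0.02953 inHg, so 929.27 × 0.02953 = 27.44 inHg.

27.44 inHg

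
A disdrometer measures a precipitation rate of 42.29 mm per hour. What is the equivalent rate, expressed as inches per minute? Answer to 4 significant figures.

0.02775 in/minute

42.29 mm/hour × 0.0393701 in/mm × 0.0166667 hour/minute = 0.02775 in/minute.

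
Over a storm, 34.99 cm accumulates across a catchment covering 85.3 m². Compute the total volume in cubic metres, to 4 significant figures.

Depth: 34.99 cm × 10 = 349.9 mm.
1 mm over 1 m² is 1 L, so volume = 349.9 × 85.3 = 29846.47 L = 29.85 m³.

29.85 cubic metres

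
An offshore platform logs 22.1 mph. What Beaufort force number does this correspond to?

22.1 mph = 9.9 m/s, which is Beaufort 5 (fresh breeze, 8.0–10.7 m/s).

Beaufort force 5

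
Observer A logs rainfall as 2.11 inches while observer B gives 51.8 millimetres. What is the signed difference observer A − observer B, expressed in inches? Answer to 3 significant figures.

0.0706 in

observer B: 51.8 mm = 2.039370 in.
Difference: 2.110000 − 2.039370 = 0.0706 in.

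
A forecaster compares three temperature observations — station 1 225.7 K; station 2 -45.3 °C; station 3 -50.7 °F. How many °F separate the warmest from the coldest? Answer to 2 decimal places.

3.87 °F

station 1: 225.7 K = -47.450 °C.
station 3: -50.7 °F = -45.944 °C.
Spread: (-45.300) − (-47.450) = 2.150 °C = 3.87 °F.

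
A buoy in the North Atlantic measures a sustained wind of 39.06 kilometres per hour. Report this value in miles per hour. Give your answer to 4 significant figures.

1 km/h = 0.621371 mph, so 39.06 × 0.621371 = 24.27 mph.

24.27 mph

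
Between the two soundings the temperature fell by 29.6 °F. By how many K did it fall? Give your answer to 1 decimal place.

16.4 K

Converting a difference, only the 9/5 scale factor applies: ΔK = 29.6 × 0.5556 = 16.4 K.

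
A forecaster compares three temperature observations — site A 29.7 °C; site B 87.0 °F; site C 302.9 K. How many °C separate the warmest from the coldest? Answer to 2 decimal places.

site B: 87.0 °F = 30.556 °C.
site C: 302.9 K = 29.750 °C.
Spread: 30.556 − 29.700 = 0.856 °C.

0.86 °C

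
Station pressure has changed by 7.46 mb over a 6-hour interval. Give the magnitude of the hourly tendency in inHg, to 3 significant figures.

0.0367 inHg per hour

7.46 mb / 6 h × 0.02953 inHg/mb = 0.0367 inHg/h.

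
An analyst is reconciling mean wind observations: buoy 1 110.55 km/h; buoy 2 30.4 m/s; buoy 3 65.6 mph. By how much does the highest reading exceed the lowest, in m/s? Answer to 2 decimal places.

1.38 m/s

buoy 1: 110.55 km/h = 30.7083 m/s.
buoy 3: 65.6 mph = 29.3258 m/s.
Spread: 30.7083 − 29.3258 = 1.38 m/s.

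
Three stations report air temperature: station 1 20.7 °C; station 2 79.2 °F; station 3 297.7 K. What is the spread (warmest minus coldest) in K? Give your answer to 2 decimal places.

station 2: 79.2 °F = 26.222 °C.
station 3: 297.7 K = 24.550 °C.
Spread: 26.222 − 20.700 = 5.522 °C.

5.52 K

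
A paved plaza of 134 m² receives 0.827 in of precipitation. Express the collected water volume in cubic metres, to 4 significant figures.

Depth: 0.827 in × 25.4 = 21.0058 mm.
1 mm over 1 m² is 1 L, so volume = 21.0058 × 134 = 2814.7772 L = 2.815 m³.

2.815 cubic metres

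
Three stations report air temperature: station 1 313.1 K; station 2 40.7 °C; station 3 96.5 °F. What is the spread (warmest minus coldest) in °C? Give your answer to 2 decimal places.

4.87 °C

station 1: 313.1 K = 39.950 °C.
station 3: 96.5 °F = 35.833 °C.
Spread: 40.700 − 35.833 = 4.867 °C.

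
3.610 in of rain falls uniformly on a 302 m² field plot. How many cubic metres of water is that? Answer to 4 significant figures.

Depth: 3.610 in × 25.4 = 91.694 mm.
1 mm over 1 m² is 1 L, so volume = 91.694 × 302 = 27691.588 L = 27.69 m³.

27.69 cubic metres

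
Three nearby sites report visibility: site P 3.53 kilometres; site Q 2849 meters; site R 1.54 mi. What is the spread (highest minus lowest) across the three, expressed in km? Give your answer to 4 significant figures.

1.052 km

site Q: 2849 m = 2.84900 km.
site R: 1.54 SM = 2.47839 km.
Spread: 3.53000 − 2.47839 = 1.052 km.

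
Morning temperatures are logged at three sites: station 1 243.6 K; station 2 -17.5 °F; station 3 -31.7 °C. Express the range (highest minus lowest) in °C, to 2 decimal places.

station 1: 243.6 K = -29.550 °C.
station 2: -17.5 °F = -27.500 °C.
Spread: (-27.500) − (-31.700) = 4.200 °C.

4.20 °C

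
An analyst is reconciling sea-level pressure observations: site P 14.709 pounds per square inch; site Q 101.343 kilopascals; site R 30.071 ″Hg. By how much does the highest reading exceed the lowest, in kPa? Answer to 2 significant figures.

site P: 14.709 psi = 101.4150 kPa.
site R: 30.071 inHg = 101.8321 kPa.
Spread: 101.8321 − 101.3430 = 0.49 kPa.

0.49 kPa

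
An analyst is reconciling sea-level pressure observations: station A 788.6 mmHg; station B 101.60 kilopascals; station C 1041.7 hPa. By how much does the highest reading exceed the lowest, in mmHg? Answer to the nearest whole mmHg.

27 mmHg

station B: 101.60 kPa = 762.06 mmHg.
station C: 1041.7 hPa = 781.34 mmHg.
Spread: 788.60 − 762.06 = 27 mmHg.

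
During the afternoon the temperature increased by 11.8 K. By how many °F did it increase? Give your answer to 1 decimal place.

For a temperature change the 32° offset cancels: Δ°F = 11.8 × 1.8 = 21.2 °F.

21.2 °F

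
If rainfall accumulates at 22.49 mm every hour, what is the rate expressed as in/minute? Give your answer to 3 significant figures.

22.49 mm/hour × 0.0393701 in/mm × 0.0166667 hour/minute = 0.0148 in/minute.

0.0148 in/minute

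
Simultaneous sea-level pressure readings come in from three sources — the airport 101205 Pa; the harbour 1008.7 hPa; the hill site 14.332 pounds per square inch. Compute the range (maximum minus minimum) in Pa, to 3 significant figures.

2390 Pa

the harbour: 1008.7 hPa = 100870.00 Pa.
the hill site: 14.332 psi = 98815.66 Pa.
Spread: 101205.00 − 98815.66 = 2390 Pa.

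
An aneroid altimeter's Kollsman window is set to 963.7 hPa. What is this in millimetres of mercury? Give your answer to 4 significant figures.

722.8 mmHg

1 hPa = 0.750062 mmHg, so 963.7 × 0.750062 = 722.8 mmHg.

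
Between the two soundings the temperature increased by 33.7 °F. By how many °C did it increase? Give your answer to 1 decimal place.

18.7 °C

For a temperature change the 32° offset cancels: Δ°C = 33.7 × 0.5556 = 18.7 °C.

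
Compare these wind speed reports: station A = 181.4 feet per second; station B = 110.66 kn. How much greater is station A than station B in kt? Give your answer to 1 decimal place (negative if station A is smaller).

-3.2 kt

station A: 181.4 ft/s = 107.477 kt.
Difference: 107.477 − 110.660 = -3.2 kt.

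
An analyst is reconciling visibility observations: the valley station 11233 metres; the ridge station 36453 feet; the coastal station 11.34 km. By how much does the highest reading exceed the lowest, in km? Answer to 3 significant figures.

the valley station: 11233 m = 11.23300 km.
the ridge station: 36453 ft = 11.11087 km.
Spread: 11.34000 − 11.11087 = 0.229 km.

0.229 km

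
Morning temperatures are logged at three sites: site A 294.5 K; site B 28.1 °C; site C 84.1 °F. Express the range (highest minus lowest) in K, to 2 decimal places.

site A: 294.5 K = 21.350 °C.
site C: 84.1 °F = 28.944 °C.
Spread: 28.944 − 21.350 = 7.594 °C.

7.59 K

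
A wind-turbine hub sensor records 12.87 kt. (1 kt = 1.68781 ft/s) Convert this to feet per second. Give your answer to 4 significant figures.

1 kt = 1.68781 ft/s, so 12.87 × 1.68781 = 21.72 ft/s.

21.72 ft/s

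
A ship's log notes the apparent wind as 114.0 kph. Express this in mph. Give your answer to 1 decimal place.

1 km/h = 0.621371 mph, so 114.0 × 0.621371 = 70.8 mph.

70.8 mph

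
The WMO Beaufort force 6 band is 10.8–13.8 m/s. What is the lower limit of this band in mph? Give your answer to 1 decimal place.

10.8–13.8 m/s × 2.237 = 24.2–30.9 mph.

24.2 mph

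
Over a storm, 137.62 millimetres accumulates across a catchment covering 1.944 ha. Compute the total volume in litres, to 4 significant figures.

Area: 1.944 ha = 19440 m².
1 mm over 1 m² is 1 L, so volume = 137.62 × 19440 = 2675332.8 L ≈ 2675000 L.

2675000 litres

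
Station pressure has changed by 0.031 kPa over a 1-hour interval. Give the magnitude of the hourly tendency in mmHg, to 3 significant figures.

0.031 kPa / 1 h × 7.50062 mmHg/kPa = 0.233 mmHg/h.

0.233 mmHg per hour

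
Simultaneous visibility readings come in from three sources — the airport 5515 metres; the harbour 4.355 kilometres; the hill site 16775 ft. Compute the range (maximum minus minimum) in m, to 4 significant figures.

1160 m

the harbour: 4.355 km = 4355.00 m.
the hill site: 16775 ft = 5113.02 m.
Spread: 5515.00 − 4355.00 = 1160 m.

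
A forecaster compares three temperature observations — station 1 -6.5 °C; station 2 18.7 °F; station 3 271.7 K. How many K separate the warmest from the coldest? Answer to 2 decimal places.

5.94 K

station 2: 18.7 °F = -7.389 °C.
station 3: 271.7 K = -1.450 °C.
Spread: (-1.450) − (-7.389) = 5.939 °C.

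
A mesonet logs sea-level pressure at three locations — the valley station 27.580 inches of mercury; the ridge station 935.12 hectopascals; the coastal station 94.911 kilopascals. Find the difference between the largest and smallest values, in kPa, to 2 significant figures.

1.5 kPa

the valley station: 27.580 inHg = 93.397 kPa.
the ridge station: 935.12 hPa = 93.512 kPa.
Spread: 94.911 − 93.397 = 1.5 kPa.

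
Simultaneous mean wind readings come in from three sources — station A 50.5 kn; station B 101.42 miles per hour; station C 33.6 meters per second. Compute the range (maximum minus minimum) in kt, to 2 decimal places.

station B: 101.42 mph = 88.1316 kt.
station C: 33.6 m/s = 65.3132 kt.
Spread: 88.1316 − 50.5000 = 37.63 kt.

37.63 kt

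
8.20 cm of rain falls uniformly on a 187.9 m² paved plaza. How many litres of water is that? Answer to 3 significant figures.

15400 litres

Depth: 8.20 cm × 10 = 82 mm.
1 mm over 1 m² is 1 L, so volume = 82 × 187.9 = 15407.8 L ≈ 15400 L.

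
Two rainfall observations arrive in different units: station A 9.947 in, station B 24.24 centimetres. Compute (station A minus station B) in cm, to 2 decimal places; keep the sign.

1.03 cm

station A: 9.947 in = 25.2654 cm.
Difference: 25.2654 − 24.2400 = 1.03 cm.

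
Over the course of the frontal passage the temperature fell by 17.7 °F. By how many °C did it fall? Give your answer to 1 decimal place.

9.8 °C

Converting a difference, only the 9/5 scale factor applies: Δ°C = 17.7 × 0.5556 = 9.8 °C.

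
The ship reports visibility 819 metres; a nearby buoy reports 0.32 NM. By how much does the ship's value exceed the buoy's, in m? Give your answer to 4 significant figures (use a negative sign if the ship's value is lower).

226.4 m

the buoy: 0.32 nmi = 592.640 m.
Difference: 819.000 − 592.640 = 226.4 m.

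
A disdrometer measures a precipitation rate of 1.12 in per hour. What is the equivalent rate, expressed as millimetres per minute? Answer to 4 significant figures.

0.4741 mm/minute

1.12 in/hour × 25.4 mm/in × 0.0166667 hour/minute = 0.4741 mm/minute.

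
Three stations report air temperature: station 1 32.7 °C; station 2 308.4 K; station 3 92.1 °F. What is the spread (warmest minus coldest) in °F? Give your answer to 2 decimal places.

4.59 °F

station 2: 308.4 K = 35.250 °C.
station 3: 92.1 °F = 33.389 °C.
Spread: 35.250 − 32.700 = 2.550 °C = 4.59 °F.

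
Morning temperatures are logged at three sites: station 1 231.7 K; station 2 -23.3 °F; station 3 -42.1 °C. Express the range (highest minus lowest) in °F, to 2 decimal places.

station 1: 231.7 K = -41.450 °C.
station 2: -23.3 °F = -30.722 °C.
Spread: (-30.722) − (-42.100) = 11.378 °C = 20.48 °F.

20.48 °F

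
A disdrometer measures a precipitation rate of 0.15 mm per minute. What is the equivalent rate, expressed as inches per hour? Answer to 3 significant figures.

0.354 in/hour

0.15 mm/minute × 0.0393701 in/mm × 60 minute/hour = 0.354 in/hour.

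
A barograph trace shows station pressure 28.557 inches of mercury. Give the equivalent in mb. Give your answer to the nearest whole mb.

1 inHg = 33.8639 mb, so 28.557 × 33.8639 = 967 mb.

967 mb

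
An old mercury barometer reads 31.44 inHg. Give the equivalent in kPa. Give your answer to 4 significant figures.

1 inHg = 3.38639 kPa, so 31.44 × 3.38639 = 106.5 kPa.

106.5 kPa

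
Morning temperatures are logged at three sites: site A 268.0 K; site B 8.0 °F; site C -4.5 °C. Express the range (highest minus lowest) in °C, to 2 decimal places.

site A: 268.0 K = -5.150 °C.
site B: 8.0 °F = -13.333 °C.
Spread: (-4.500) − (-13.333) = 8.833 °C.

8.83 °C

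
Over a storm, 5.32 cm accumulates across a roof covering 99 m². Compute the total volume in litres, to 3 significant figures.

Depth: 5.32 cm × 10 = 53.2 mm.
1 mm over 1 m² is 1 L, so volume = 53.2 × 99 = 5266.8 L ≈ 5270 L.

5270 litres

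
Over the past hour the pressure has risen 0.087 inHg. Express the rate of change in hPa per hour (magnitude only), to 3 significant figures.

2.95 hPa per hour

0.087 inHg / 1 h × 33.8639 hPa/inHg = 2.95 hPa/h.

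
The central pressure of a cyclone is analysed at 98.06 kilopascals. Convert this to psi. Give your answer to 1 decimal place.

14.2 psi

1 kPa = 0.145038 psi, so 98.06 × 0.145038 = 14.2 psi.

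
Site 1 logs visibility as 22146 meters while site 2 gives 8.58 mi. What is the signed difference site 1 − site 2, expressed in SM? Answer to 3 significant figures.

site 1: 22146 m = 13.7609 SM.
Difference: 13.7609 − 8.5800 = 5.18 SM.

5.18 SM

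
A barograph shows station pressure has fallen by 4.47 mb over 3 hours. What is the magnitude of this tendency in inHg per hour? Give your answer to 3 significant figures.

4.47 mb / 3 h × 0.02953 inHg/mb = 0.0440 inHg/h.

0.0440 inHg per hour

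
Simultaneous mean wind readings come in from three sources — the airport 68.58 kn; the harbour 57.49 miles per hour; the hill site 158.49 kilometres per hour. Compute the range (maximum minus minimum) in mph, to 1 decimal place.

41.0 mph

the airport: 68.58 kt = 78.920 mph.
the hill site: 158.49 km/h = 98.481 mph.
Spread: 98.481 − 57.490 = 41.0 mph.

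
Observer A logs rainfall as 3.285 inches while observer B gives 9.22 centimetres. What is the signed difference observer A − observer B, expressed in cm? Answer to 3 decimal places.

observer A: 3.285 in = 8.34390 cm.
Difference: 8.34390 − 9.22000 = -0.876 cm.

-0.876 cm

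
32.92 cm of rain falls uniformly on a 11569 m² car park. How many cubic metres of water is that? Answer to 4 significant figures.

3809 cubic metres

Depth: 32.92 cm × 10 = 329.2 mm.
1 mm over 1 m² is 1 L, so volume = 329.2 × 11569 = 3808514.8 L = 3809 m³.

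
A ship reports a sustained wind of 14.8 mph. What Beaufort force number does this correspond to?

Beaufort force 4

14.8 mph = 6.6 m/s, which is Beaufort 4 (moderate breeze, 5.5–7.9 m/s).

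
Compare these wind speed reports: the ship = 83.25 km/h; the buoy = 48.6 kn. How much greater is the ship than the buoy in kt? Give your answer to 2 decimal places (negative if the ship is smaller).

the ship: 83.25 km/h = 44.9514 kt.
Difference: 44.9514 − 48.6000 = -3.65 kt.

-3.65 kt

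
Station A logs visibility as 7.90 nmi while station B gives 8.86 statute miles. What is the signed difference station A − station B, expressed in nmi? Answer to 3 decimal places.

0.201 nmi

station B: 8.86 SM = 7.69913 nmi.
Difference: 7.90000 − 7.69913 = 0.201 nmi.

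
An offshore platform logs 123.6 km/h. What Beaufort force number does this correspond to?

123.6 km/h = 34.3 m/s, which is Beaufort 12 (hurricane force, ≥32.7 m/s).

Beaufort force 12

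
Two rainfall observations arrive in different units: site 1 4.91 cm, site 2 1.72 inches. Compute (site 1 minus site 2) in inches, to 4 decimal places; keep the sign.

site 1: 4.91 cm = 1.933071 in.
Difference: 1.933071 − 1.720000 = 0.2131 in.

0.2131 in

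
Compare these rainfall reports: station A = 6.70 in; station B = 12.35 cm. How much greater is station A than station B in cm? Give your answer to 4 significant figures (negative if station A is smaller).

station A: 6.70 in = 17.01800 cm.
Difference: 17.01800 − 12.35000 = 4.668 cm.

4.668 cm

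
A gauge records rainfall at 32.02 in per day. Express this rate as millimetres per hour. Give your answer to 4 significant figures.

33.89 mm/hour

32.02 in/day × 25.4 mm/in × 0.0416667 day/hour = 33.89 mm/hour.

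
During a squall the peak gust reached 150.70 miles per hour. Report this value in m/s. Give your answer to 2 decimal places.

67.37 m/s

1 mph = 0.44704 m/s, so 150.70 × 0.44704 = 67.37 m/s.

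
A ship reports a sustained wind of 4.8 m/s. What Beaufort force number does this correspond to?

Beaufort force 3

4.8 m/s lies in the Beaufort 3 band (gentle breeze, 3.4–5.4 m/s).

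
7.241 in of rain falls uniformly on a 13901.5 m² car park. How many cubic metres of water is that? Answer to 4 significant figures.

Depth: 7.241 in × 25.4 = 183.9214 mm.
1 mm over 1 m² is 1 L, so volume = 183.9214 × 13901.5 = 2556783.3 L = 2557 m³.

2557 cubic metres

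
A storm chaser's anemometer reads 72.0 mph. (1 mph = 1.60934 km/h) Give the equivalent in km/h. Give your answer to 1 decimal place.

115.9 km/h

1 mph = 1.60934 km/h, so 72.0 × 1.60934 = 115.9 km/h.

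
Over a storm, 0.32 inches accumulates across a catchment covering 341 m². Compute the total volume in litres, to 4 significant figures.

2772 litres

Depth: 0.32 in × 25.4 = 8.128 mm.
1 mm over 1 m² is 1 L, so volume = 8.128 × 341 = 2771.648 L ≈ 2772 L.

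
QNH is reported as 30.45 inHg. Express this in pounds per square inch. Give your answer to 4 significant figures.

14.96 psi

1 inHg = 0.491154 psi, so 30.45 × 0.491154 = 14.96 psi.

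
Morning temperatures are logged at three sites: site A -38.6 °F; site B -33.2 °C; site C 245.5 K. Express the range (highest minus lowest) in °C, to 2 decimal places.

11.57 °C

site A: -38.6 °F = -39.222 °C.
site C: 245.5 K = -27.650 °C.
Spread: (-27.650) − (-39.222) = 11.572 °C.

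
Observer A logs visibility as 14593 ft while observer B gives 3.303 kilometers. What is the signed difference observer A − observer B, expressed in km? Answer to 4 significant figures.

1.145 km

observer A: 14593 ft = 4.44795 km.
Difference: 4.44795 − 3.30300 = 1.145 km.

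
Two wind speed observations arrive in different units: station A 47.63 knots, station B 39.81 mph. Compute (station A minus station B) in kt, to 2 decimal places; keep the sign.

13.04 kt

station B: 39.81 mph = 34.5939 kt.
Difference: 47.6300 − 34.5939 = 13.04 kt.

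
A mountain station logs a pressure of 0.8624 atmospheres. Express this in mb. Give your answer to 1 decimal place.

1 atm = 1013.25 mb, so 0.8624 × 1013.25 = 873.8 mb.

873.8 mb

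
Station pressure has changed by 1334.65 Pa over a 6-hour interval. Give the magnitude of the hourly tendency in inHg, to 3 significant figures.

1334.65 Pa / 6 h × 0.0002953 inHg/Pa = 0.0657 inHg/h.

0.0657 inHg per hour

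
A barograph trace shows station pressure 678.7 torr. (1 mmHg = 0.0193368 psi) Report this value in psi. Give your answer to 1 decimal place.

1 mmHg = 0.0193368 psi, so 678.7 × 0.0193368 = 13.1 psi.

13.1 psi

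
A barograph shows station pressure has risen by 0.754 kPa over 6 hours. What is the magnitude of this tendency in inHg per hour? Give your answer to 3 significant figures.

0.754 kPa / 6 h × 0.2953 inHg/kPa = 0.0371 inHg/h.

0.0371 inHg per hour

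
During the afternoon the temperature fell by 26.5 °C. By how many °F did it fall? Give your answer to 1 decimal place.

47.7 °F

Converting a difference, only the 9/5 scale factor applies: Δ°F = 26.5 × 1.8 = 47.7 °F.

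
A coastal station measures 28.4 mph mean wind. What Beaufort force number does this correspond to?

28.4 mph = 12.7 m/s, which is Beaufort 6 (strong breeze, 10.8–13.8 m/s).

Beaufort force 6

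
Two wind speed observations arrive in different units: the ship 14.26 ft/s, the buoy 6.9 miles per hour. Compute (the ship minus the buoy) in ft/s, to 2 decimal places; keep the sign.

the buoy: 6.9 mph = 10.1200 ft/s.
Difference: 14.2600 − 10.1200 = 4.14 ft/s.

4.14 ft/s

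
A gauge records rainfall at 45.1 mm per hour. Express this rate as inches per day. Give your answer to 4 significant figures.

42.61 in/day

45.1 mm/hour × 0.0393701 in/mm × 24 hour/day = 42.61 in/day.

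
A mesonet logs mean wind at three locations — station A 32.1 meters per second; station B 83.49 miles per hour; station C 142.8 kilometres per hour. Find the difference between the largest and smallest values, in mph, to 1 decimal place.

16.9 mph

station A: 32.1 m/s = 71.806 mph.
station C: 142.8 km/h = 88.732 mph.
Spread: 88.732 − 71.806 = 16.9 mph.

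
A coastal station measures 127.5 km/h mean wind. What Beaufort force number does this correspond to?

Beaufort force 12

127.5 km/h = 35.4 m/s, which is Beaufort 12 (hurricane force, ≥32.7 m/s).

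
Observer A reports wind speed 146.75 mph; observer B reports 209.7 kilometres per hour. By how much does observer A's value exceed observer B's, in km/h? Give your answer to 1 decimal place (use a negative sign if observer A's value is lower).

26.5 km/h

observer A: 146.75 mph = 236.171 km/h.
Difference: 236.171 − 209.700 = 26.5 km/h.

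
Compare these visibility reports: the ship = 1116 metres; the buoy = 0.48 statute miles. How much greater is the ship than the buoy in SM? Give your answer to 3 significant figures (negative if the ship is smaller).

0.213 SM

the ship: 1116 m = 0.69345 SM.
Difference: 0.69345 − 0.48000 = 0.213 SM.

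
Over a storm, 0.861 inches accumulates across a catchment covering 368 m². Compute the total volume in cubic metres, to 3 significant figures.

Depth: 0.861 in × 25.4 = 21.8694 mm.
1 mm over 1 m² is 1 L, so volume = 21.8694 × 368 = 8047.9392 L = 8.05 m³.

8.05 cubic metres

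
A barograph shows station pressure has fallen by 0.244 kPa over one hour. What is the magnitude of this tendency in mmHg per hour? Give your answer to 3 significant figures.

1.83 mmHg per hour

0.244 kPa / 1 h × 7.50062 mmHg/kPa = 1.83 mmHg/h.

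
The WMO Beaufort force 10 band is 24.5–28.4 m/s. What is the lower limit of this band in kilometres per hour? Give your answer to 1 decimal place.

24.5–28.4 m/s × 3.6 = 88.2–102.2 km/h.

88.2 km/h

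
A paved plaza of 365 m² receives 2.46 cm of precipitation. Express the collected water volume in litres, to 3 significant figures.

8980 litres

Depth: 2.46 cm × 10 = 24.6 mm.
1 mm over 1 m² is 1 L, so volume = 24.6 × 365 = 8979 L ≈ 8980 L.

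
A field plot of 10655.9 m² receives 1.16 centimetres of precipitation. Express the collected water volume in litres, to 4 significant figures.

Depth: 1.16 cm × 10 = 11.6 mm.
1 mm over 1 m² is 1 L, so volume = 11.6 × 10655.9 = 123608.44 L ≈ 123600 L.

123600 litres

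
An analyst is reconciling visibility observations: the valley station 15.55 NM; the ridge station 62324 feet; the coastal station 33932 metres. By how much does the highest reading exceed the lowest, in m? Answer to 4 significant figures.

the valley station: 15.55 nmi = 28798.60 m.
the ridge station: 62324 ft = 18996.36 m.
Spread: 33932.00 − 18996.36 = 14940 m.

14940 m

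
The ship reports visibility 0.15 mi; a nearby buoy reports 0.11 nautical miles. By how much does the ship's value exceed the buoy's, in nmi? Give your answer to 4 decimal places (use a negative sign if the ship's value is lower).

0.0203 nmi

the ship: 0.15 SM = 0.130346 nmi.
Difference: 0.130346 − 0.110000 = 0.0203 nmi.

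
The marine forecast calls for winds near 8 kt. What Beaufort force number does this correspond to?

Beaufort force 3

8 kt lies in the Beaufort 3 band (gentle breeze, 7–10 kt).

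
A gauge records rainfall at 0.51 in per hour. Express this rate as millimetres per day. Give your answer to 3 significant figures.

0.51 in/hour × 25.4 mm/in × 24 hour/day = 311 mm/day.

311 mm/day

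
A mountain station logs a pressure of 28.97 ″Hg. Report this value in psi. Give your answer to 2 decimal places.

14.23 psi

1 inHg = 0.491154 psi, so 28.97 × 0.491154 = 14.23 psi.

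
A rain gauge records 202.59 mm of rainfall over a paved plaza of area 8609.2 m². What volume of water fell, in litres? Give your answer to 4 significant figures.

1744000 litres

1 mm over 1 m² is 1 L, so volume = 202.59 × 8609.2 = 1744137.8 L ≈ 1744000 L.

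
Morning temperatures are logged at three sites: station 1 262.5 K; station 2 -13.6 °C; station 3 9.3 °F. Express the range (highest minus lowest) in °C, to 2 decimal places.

2.95 °C

station 1: 262.5 K = -10.650 °C.
station 3: 9.3 °F = -12.611 °C.
Spread: (-10.650) − (-13.600) = 2.950 °C.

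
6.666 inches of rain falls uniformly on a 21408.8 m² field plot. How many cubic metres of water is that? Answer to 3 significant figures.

3620 cubic metres

Depth: 6.666 in × 25.4 = 169.3164 mm.
1 mm over 1 m² is 1 L, so volume = 169.3164 × 21408.8 = 3624860.9 L = 3620 m³.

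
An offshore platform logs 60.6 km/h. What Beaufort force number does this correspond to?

Beaufort force 7

60.6 km/h = 16.8 m/s, which is Beaufort 7 (near gale, 13.9–17.1 m/s).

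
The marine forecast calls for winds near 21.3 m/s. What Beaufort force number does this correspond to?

21.3 m/s lies in the Beaufort 9 band (strong gale, 20.8–24.4 m/s).

Beaufort force 9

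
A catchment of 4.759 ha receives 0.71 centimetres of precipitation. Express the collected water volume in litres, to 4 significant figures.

Depth: 0.71 cm × 10 = 7.1 mm.
Area: 4.759 ha = 47590 m².
1 mm over 1 m² is 1 L, so volume = 7.1 × 47590 = 337889 L ≈ 337900 L.

337900 litres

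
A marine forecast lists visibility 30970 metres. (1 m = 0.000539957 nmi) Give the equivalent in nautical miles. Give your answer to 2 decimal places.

1 m = 0.000539957 nmi, so 30970 × 0.000539957 = 16.72 nmi.

16.72 nmi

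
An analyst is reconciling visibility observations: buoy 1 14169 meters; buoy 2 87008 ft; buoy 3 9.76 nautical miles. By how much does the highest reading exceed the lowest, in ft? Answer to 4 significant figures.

buoy 1: 14169 m = 46486.22 ft.
buoy 3: 9.76 nmi = 59302.89 ft.
Spread: 87008.00 − 46486.22 = 40520 ft.

40520 ft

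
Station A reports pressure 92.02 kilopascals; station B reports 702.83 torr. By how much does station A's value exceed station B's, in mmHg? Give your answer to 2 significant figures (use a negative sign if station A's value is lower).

-13 mmHg

station A: 92.02 kPa = 690.21 mmHg.
Difference: 690.21 − 702.83 = -13 mmHg.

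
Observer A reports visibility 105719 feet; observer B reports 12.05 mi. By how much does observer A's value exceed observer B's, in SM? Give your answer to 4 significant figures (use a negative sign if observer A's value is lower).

observer A: 105719 ft = 20.02254 SM.
Difference: 20.02254 − 12.05000 = 7.973 SM.

7.973 SM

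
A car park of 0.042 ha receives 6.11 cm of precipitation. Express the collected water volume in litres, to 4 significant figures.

25660 litres

Depth: 6.11 cm × 10 = 61.1 mm.
Area: 0.042 ha = 420 m².
1 mm over 1 m² is 1 L, so volume = 61.1 × 420 = 25662 L ≈ 25660 L.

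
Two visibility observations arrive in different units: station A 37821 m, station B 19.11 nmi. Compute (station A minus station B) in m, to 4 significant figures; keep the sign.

station B: 19.11 nmi = 35391.72 m.
Difference: 37821.00 − 35391.72 = 2429 m.

2429 m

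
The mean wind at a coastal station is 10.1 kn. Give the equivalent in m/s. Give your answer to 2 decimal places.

1 kt = 0.514444 m/s, so 10.1 × 0.514444 = 5.20 m/s.

5.20 m/s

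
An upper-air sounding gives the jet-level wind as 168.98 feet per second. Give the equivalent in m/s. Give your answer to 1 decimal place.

51.5 m/s

1 ft/s = 0.3048 m/s, so 168.98 × 0.3048 = 51.5 m/s.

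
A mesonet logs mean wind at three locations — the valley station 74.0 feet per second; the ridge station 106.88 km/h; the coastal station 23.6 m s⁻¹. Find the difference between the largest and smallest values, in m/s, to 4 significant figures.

the valley station: 74.0 ft/s = 22.55520 m/s.
the ridge station: 106.88 km/h = 29.68889 m/s.
Spread: 29.68889 − 22.55520 = 7.134 m/s.

7.134 m/s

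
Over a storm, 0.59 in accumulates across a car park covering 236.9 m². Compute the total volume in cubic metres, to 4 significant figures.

Depth: 0.59 in × 25.4 = 14.986 mm.
1 mm over 1 m² is 1 L, so volume = 14.986 × 236.9 = 3550.1834 L = 3.550 m³.

3.550 cubic metres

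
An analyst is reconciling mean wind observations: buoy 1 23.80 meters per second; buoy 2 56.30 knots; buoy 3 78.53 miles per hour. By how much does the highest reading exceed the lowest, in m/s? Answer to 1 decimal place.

11.3 m/s

buoy 2: 56.30 kt = 28.963 m/s.
buoy 3: 78.53 mph = 35.106 m/s.
Spread: 35.106 − 23.800 = 11.3 m/s.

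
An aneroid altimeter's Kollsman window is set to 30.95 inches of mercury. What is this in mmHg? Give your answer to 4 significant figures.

1 inHg = 25.4 mmHg, so 30.95 × 25.4 = 786.1 mmHg.

786.1 mmHg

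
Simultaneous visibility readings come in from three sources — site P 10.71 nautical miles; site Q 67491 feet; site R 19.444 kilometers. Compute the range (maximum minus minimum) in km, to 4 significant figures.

site P: 10.71 nmi = 19.83492 km.
site Q: 67491 ft = 20.57126 km.
Spread: 20.57126 − 19.44400 = 1.127 km.

1.127 km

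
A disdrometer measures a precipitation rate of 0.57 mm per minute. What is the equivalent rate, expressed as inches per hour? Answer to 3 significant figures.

1.35 in/hour

0.57 mm/minute × 0.0393701 in/mm × 60 minute/hour = 1.35 in/hour.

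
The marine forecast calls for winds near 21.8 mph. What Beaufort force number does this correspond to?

21.8 mph = 9.7 m/s, which is Beaufort 5 (fresh breeze, 8.0–10.7 m/s).

Beaufort force 5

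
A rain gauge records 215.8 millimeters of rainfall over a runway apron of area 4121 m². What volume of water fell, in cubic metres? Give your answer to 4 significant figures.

1 mm over 1 m² is 1 L, so volume = 215.8 × 4121 = 889311.8 L = 889.3 m³.

889.3 cubic metres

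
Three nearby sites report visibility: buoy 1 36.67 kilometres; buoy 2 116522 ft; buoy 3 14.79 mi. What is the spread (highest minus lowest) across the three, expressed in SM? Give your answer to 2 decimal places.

buoy 1: 36.67 km = 22.7857 SM.
buoy 2: 116522 ft = 22.0686 SM.
Spread: 22.7857 − 14.7900 = 8.00 SM.

8.00 SM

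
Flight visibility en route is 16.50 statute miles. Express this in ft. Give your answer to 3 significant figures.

1 SM = 5280 ft, so 16.50 × 5280 = 87100 ft.

87100 ft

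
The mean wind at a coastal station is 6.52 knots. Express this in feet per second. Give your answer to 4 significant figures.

11.00 ft/s

1 kt = 1.68781 ft/s, so 6.52 × 1.68781 = 11.00 ft/s.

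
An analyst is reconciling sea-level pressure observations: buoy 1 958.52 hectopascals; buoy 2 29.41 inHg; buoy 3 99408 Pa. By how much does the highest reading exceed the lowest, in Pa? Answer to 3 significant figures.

buoy 1: 958.52 hPa = 95852.00 Pa.
buoy 2: 29.41 inHg = 99593.70 Pa.
Spread: 99593.70 − 95852.00 = 3740 Pa.

3740 Pa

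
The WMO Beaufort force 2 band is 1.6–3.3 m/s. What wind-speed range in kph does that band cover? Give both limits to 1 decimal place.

5.8 to 11.9 km/h

1.6–3.3 m/s × 3.6 = 5.8–11.9 km/h.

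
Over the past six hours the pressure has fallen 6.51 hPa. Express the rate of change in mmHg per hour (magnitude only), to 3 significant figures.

6.51 hPa / 6 h × 0.750062 mmHg/hPa = 0.814 mmHg/h.

0.814 mmHg per hour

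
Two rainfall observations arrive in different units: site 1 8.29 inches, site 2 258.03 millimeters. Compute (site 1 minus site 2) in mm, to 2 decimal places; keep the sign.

site 1: 8.29 in = 210.5660 mm.
Difference: 210.5660 − 258.0300 = -47.46 mm.

-47.46 mm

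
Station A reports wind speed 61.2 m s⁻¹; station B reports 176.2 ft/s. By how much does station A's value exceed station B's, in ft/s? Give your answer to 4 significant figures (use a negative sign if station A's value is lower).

station A: 61.2 m/s = 200.7874 ft/s.
Difference: 200.7874 − 176.2000 = 24.59 ft/s.

24.59 ft/s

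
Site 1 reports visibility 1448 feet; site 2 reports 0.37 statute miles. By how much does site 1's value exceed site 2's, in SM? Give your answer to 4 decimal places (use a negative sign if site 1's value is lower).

-0.0958 SM

site 1: 1448 ft = 0.274242 SM.
Difference: 0.274242 − 0.370000 = -0.0958 SM.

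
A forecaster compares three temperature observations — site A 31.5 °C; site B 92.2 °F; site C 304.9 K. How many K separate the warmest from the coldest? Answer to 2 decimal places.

site B: 92.2 °F = 33.444 °C.
site C: 304.9 K = 31.750 °C.
Spread: 33.444 − 31.500 = 1.944 °C.

1.94 K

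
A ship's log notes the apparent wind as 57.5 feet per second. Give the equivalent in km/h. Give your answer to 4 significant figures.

63.09 km/h

1 ft/s = 1.09728 km/h, so 57.5 × 1.09728 = 63.09 km/h.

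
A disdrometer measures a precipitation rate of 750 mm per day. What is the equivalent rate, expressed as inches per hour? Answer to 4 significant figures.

750 mm/day × 0.0393701 in/mm × 0.0416667 day/hour = 1.230 in/hour.

1.230 in/hour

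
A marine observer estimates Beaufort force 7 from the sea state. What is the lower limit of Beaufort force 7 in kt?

28 kt

Beaufort 7 (near gale) spans 28–33 knots.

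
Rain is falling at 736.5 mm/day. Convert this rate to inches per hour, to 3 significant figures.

736.5 mm/day × 0.0393701 in/mm × 0.0416667 day/hour = 1.21 in/hour.

1.21 in/hour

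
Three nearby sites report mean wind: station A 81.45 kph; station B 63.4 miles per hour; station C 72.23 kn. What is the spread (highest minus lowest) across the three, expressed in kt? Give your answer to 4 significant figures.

28.25 kt

station A: 81.45 km/h = 43.9795 kt.
station B: 63.4 mph = 55.0931 kt.
Spread: 72.2300 − 43.9795 = 28.25 kt.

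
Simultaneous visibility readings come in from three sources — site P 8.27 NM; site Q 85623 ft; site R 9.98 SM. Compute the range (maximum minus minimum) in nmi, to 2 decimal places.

site Q: 85623 ft = 14.0917 nmi.
site R: 9.98 SM = 8.6724 nmi.
Spread: 14.0917 − 8.2700 = 5.82 nmi.

5.82 nmi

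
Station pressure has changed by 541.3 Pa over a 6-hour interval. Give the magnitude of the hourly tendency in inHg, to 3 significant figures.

0.0266 inHg per hour

541.3 Pa / 6 h × 0.0002953 inHg/Pa = 0.0266 inHg/h.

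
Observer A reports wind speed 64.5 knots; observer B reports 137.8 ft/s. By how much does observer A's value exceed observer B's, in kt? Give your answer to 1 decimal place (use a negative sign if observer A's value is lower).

observer B: 137.8 ft/s = 81.644 kt.
Difference: 64.500 − 81.644 = -17.1 kt.

-17.1 kt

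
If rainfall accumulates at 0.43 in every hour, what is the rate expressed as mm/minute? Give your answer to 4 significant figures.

0.43 in/hour × 25.4 mm/in × 0.0166667 hour/minute = 0.1820 mm/minute.

0.1820 mm/minute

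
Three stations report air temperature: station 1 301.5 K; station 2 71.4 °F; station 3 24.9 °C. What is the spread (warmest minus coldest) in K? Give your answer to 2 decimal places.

6.46 K

station 1: 301.5 K = 28.350 °C.
station 2: 71.4 °F = 21.889 °C.
Spread: 28.350 − 21.889 = 6.461 °C.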